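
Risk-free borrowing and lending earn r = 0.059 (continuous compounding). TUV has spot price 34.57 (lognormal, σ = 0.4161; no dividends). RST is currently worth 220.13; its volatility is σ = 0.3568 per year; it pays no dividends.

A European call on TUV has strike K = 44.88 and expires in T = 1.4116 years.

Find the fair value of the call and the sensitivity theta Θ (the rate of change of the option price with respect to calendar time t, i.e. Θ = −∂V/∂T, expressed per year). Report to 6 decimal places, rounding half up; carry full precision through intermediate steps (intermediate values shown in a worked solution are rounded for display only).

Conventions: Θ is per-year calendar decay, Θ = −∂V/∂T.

σ√T = 0.4161·√1.4116 = 0.494372
d₁ = (ln(S/K) + (r+σ²/2)T) / (σ√T) = (ln(34.57/44.88) + (0.059+0.4161²/2)·1.4116) / 0.494372 = (-0.261006 + 0.205486) / 0.494372 = -0.112304
d₂ = d₁ − σ√T = -0.112304 − 0.494372 = -0.606676
e^{−rT} = 0.920089
N(d₁) = 0.455291,  N(d₂) = 0.272033
Call price V = S·N(d₁) − K·e^{−rT}·N(d₂) = 15.739415 − 11.233229 = 4.506187
φ(d₁) = (1/√(2π))·e^{−d₁²/2} = 0.396434
Θ = −S·φ(d₁)·σ/(2√T) − r·K·e^{−rT}·N(d₂) = −2.399842 − 0.662760 = -3.062602

price = 4.506187
Θ = -3.062602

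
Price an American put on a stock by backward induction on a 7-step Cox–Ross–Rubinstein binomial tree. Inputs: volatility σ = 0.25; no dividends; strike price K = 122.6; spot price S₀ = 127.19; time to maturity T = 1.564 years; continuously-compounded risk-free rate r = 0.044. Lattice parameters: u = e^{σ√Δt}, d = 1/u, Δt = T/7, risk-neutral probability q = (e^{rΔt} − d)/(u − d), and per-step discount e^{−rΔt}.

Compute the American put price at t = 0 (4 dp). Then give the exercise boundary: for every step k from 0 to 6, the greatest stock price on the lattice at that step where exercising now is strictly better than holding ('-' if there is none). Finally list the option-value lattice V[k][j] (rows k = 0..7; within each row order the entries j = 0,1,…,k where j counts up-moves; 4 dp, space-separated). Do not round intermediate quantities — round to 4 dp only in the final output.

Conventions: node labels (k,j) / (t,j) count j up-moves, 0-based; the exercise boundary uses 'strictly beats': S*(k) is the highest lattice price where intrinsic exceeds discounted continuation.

price = 10.6150
boundary = - - - 89.2258 79.2811 89.2258 100.4179
tree:
10.6150
16.0862 5.6090
23.6083 9.2326 2.2662
33.3742 14.7628 4.1438 0.5218
43.3189 22.7462 7.4443 1.0804 0.0000
52.1552 33.3742 13.0631 2.2366 0.0000 0.0000
60.0067 43.3189 22.1821 4.6304 0.0000 0.0000 0.0000
66.9831 52.1552 33.3742 9.5860 0.0000 0.0000 0.0000 0.0000

params: Δt=0.22343 u=1.12544 d=0.88854 q=0.51220 e^(-rΔt)=0.99022
t_7 payoffs: 66.9831 52.1552 33.3742 9.5860 0.0000 0.0000 0.0000 0.0000
t_6: node(6,0) S=62.5933 payoff=60.0067 vs cont=58.8073 → 60.0067 [stop]  node(6,1) S=79.2811 payoff=43.3189 vs cont=42.1195 → 43.3189 [stop]  node(6,2) S=100.4179 payoff=22.1821 vs cont=20.9827 → 22.1821 [stop]  node(6,3) S=127.1900 payoff=0.0000 vs cont=4.6304 → 4.6304 [wait]  node(6,4) S=161.0997 payoff=0.0000 vs cont=0.0000 → 0.0000 [wait]  node(6,5) S=204.0499 payoff=0.0000 vs cont=0.0000 → 0.0000 [wait]  node(6,6) S=258.4508 payoff=0.0000 vs cont=0.0000 → 0.0000 [wait]  ⇒ S*(6)=100.4179
t_5: node(5,0) S=70.4448 payoff=52.1552 vs cont=50.9559 → 52.1552 [stop]  node(5,1) S=89.2258 payoff=33.3742 vs cont=32.1748 → 33.3742 [stop]  node(5,2) S=113.0140 payoff=9.5860 vs cont=13.0631 → 13.0631 [wait]  node(5,3) S=143.1442 payoff=0.0000 vs cont=2.2366 → 2.2366 [wait]  node(5,4) S=181.3074 payoff=0.0000 vs cont=0.0000 → 0.0000 [wait]  node(5,5) S=229.6451 payoff=0.0000 vs cont=0.0000 → 0.0000 [wait]  ⇒ S*(5)=89.2258
t_4: node(4,0) S=79.2811 payoff=43.3189 vs cont=42.1195 → 43.3189 [stop]  node(4,1) S=100.4179 payoff=22.1821 vs cont=22.7462 → 22.7462 [wait]  node(4,2) S=127.1900 payoff=0.0000 vs cont=7.4443 → 7.4443 [wait]  node(4,3) S=161.0997 payoff=0.0000 vs cont=1.0804 → 1.0804 [wait]  node(4,4) S=204.0499 payoff=0.0000 vs cont=0.0000 → 0.0000 [wait]  ⇒ S*(4)=79.2811
t_3: node(3,0) S=89.2258 payoff=33.3742 vs cont=32.4610 → 33.3742 [stop]  node(3,1) S=113.0140 payoff=9.5860 vs cont=14.7628 → 14.7628 [wait]  node(3,2) S=143.1442 payoff=0.0000 vs cont=4.1438 → 4.1438 [wait]  node(3,3) S=181.3074 payoff=0.0000 vs cont=0.5218 → 0.5218 [wait]  ⇒ S*(3)=89.2258
t_2: node(2,0) S=100.4179 payoff=22.1821 vs cont=23.6083 → 23.6083 [wait]  node(2,1) S=127.1900 payoff=0.0000 vs cont=9.2326 → 9.2326 [wait]  node(2,2) S=161.0997 payoff=0.0000 vs cont=2.2662 → 2.2662 [wait]  ⇒ S*(2)=-
t_1: node(1,0) S=113.0140 payoff=9.5860 vs cont=16.0862 → 16.0862 [wait]  node(1,1) S=143.1442 payoff=0.0000 vs cont=5.6090 → 5.6090 [wait]  ⇒ S*(1)=-
t_0: node(0,0) S=127.1900 payoff=0.0000 vs cont=10.6150 → 10.6150 [wait]  ⇒ S*(0)=-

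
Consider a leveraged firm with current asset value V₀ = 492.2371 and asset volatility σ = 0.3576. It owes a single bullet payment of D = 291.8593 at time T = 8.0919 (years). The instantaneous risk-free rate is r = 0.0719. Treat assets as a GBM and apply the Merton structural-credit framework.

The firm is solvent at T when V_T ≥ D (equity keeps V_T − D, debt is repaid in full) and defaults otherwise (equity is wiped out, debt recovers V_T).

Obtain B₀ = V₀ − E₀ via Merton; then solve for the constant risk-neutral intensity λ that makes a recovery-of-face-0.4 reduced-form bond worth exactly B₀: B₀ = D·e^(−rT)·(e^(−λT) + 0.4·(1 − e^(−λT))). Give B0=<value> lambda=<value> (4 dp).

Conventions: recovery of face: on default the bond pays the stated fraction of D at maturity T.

With assets at 492.2371 and a single debt payment of 291.8593 at 8.0919 years:
d₁ = [ln(V₀/D) + (r + σ²/2)T] / (σ√T)
   = [ln(492.2371/291.8593) + (0.0719 + 0.5·0.3576²)·8.0919] / (0.3576·√8.0919)
   = [0.522689 + 1.099195] / 1.017238 = 1.594398
d₂ = d₁ − σ√T = 1.594398 − 1.017238 = 0.577160
N(d₁) = 0.944577,  N(d₂) = 0.718084,  e^(−rT) = 0.558887
E₀ = V₀·N(d₁) − D·e^(−rT)·N(d₂)
   = 492.2371·0.944577 − 291.8593·0.558887·0.718084 = 347.824293
B₀ = V₀ − E₀ = 492.2371 − 347.824293 = 144.412807
e^(−λT) = (B₀·e^(rT)/D − 0.4)/(1 − 0.4) = (144.4128·1.789270/291.8593 − 0.4)/0.6 = 0.80889287
λ = −ln(0.80889287)/8.0919 = 0.026210

B0=144.4128 lambda=0.0262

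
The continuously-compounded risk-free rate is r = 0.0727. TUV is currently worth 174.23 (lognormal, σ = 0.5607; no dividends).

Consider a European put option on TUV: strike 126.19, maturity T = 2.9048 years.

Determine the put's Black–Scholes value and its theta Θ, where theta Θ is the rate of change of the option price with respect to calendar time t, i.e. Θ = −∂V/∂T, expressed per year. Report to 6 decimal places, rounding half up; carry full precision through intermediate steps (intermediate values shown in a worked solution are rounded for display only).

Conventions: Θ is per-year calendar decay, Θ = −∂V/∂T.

price = 21.659087
Θ = -3.207844

σ√T = 0.5607·√2.9048 = 0.955628
d₁ = (ln(S/K) + (r+σ²/2)T) / (σ√T) = (ln(174.23/126.19) + (0.0727+0.5607²/2)·2.9048) / 0.955628 = (0.322588 + 0.667791) / 0.955628 = 1.036365
d₂ = d₁ − σ√T = 1.036365 − 0.955628 = 0.080737
e^{−rT} = 0.809629
N(−d₁) = 0.150016,  N(−d₂) = 0.467826
Put price V = K·e^{−rT}·N(−d₂) − S·N(−d₁) = 47.796383 − 26.137296 = 21.659087
φ(d₁) = (1/√(2π))·e^{−d₁²/2} = 0.233175
Θ = −S·φ(d₁)·σ/(2√T) + r·K·e^{−rT}·N(−d₂) = −6.682641 + 3.474797 = -3.207844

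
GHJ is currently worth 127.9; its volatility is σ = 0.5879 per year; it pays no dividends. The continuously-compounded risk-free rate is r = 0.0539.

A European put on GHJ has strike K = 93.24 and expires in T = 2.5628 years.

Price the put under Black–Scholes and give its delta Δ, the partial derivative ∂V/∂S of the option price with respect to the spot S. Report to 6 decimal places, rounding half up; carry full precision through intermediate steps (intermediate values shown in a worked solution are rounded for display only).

price = 18.440636
Δ = -0.170249

σ√T = 0.5879·√2.5628 = 0.941154
d₁ = (ln(S/K) + (r+σ²/2)T) / (σ√T) = (ln(127.9/93.24) + (0.0539+0.5879²/2)·2.5628) / 0.941154 = (0.316072 + 0.581021) / 0.941154 = 0.953183
d₂ = d₁ − σ√T = 0.953183 − 0.941154 = 0.012029
e^{−rT} = 0.870981
N(−d₁) = 0.170249,  N(−d₂) = 0.495201
Put price V = K·e^{−rT}·N(−d₂) − S·N(−d₁) = 40.215434 − 21.774798 = 18.440636
Δ = −N(−d₁) = -0.170249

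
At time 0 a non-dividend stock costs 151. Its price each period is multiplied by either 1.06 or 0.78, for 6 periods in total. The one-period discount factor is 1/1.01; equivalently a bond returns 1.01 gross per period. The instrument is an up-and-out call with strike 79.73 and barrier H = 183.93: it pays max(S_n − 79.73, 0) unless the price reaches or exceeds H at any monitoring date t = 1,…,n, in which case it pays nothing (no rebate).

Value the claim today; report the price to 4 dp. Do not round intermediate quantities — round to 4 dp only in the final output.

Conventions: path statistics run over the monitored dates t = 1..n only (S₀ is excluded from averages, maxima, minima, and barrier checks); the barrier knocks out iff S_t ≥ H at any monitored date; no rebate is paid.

price = 26.8749

Set p* = 0.8214 (from d < R < u); the path-dependent value is the discounted p*-expectation over all price paths.
Enumerate all 2^6 = 64 price paths (U = up ×1.06, D = down ×0.78); each path with k up-moves has probability p*^k·(1−p*)^(6−k).
DDDDDD: M=117.7800, payoff=0.0000, prob=0.000032
UDDDDD: M=160.0600, payoff=0.0000, prob=0.000149
DUDDDD: M=124.8468, payoff=0.0000, prob=0.000149
UUDDDD: M=169.6636, payoff=0.0000, prob=0.000686
DDUDDD: M=117.7800, payoff=0.0000, prob=0.000149
UDUDDD: M=160.0600, payoff=0.0000, prob=0.000686
DUUDDD: M=132.3376, payoff=0.0000, prob=0.000686
UUUDDD: M=179.8434, payoff=5.6151, prob=0.003156
DDDUDD: M=117.7800, payoff=0.0000, prob=0.000149
UDDUDD: M=160.0600, payoff=0.0000, prob=0.000686
DUDUDD: M=124.8468, payoff=0.0000, prob=0.000686
UUDUDD: M=169.6636, payoff=5.6151, prob=0.003156
DDUUDD: M=117.7800, payoff=0.0000, prob=0.000686
UDUUDD: M=160.0600, payoff=5.6151, prob=0.003156
DUUUDD: M=140.2779, payoff=5.6151, prob=0.003156
UUUUDD: M=190.6340, payoff=0.0000, prob=0.014518
DDDDUD: M=117.7800, payoff=0.0000, prob=0.000149
UDDDUD: M=160.0600, payoff=0.0000, prob=0.000686
DUDDUD: M=124.8468, payoff=0.0000, prob=0.000686
UUDDUD: M=169.6636, payoff=5.6151, prob=0.003156
DDUDUD: M=117.7800, payoff=0.0000, prob=0.000686
UDUDUD: M=160.0600, payoff=5.6151, prob=0.003156
DUUDUD: M=132.3376, payoff=5.6151, prob=0.003156
UUUDUD: M=179.8434, payoff=36.2517, prob=0.014518
DDDUUD: M=117.7800, payoff=0.0000, prob=0.000686
UDDUUD: M=160.0600, payoff=5.6151, prob=0.003156
DUDUUD: M=124.8468, payoff=5.6151, prob=0.003156
UUDUUD: M=169.6636, payoff=36.2517, prob=0.014518
DDUUUD: M=117.7800, payoff=5.6151, prob=0.003156
UDUUUD: M=160.0600, payoff=36.2517, prob=0.014518
DUUUUD: M=148.6945, payoff=36.2517, prob=0.014518
UUUUUD: M=202.0721, payoff=0.0000, prob=0.066782
DDDDDU: M=117.7800, payoff=0.0000, prob=0.000149
UDDDDU: M=160.0600, payoff=0.0000, prob=0.000686
DUDDDU: M=124.8468, payoff=0.0000, prob=0.000686
UUDDDU: M=169.6636, payoff=5.6151, prob=0.003156
DDUDDU: M=117.7800, payoff=0.0000, prob=0.000686
UDUDDU: M=160.0600, payoff=5.6151, prob=0.003156
DUUDDU: M=132.3376, payoff=5.6151, prob=0.003156
UUUDDU: M=179.8434, payoff=36.2517, prob=0.014518
DDDUDU: M=117.7800, payoff=0.0000, prob=0.000686
UDDUDU: M=160.0600, payoff=5.6151, prob=0.003156
DUDUDU: M=124.8468, payoff=5.6151, prob=0.003156
UUDUDU: M=169.6636, payoff=36.2517, prob=0.014518
DDUUDU: M=117.7800, payoff=5.6151, prob=0.003156
UDUUDU: M=160.0600, payoff=36.2517, prob=0.014518
DUUUDU: M=140.2779, payoff=36.2517, prob=0.014518
UUUUDU: M=190.6340, payoff=0.0000, prob=0.066782
DDDDUU: M=117.7800, payoff=0.0000, prob=0.000686
UDDDUU: M=160.0600, payoff=5.6151, prob=0.003156
DUDDUU: M=124.8468, payoff=5.6151, prob=0.003156
UUDDUU: M=169.6636, payoff=36.2517, prob=0.014518
DDUDUU: M=117.7800, payoff=5.6151, prob=0.003156
UDUDUU: M=160.0600, payoff=36.2517, prob=0.014518
DUUDUU: M=132.3376, payoff=36.2517, prob=0.014518
UUUDUU: M=179.8434, payoff=77.8862, prob=0.066782
DDDUUU: M=117.7800, payoff=5.6151, prob=0.003156
UDDUUU: M=160.0600, payoff=36.2517, prob=0.014518
DUDUUU: M=124.8468, payoff=36.2517, prob=0.014518
UUDUUU: M=169.6636, payoff=77.8862, prob=0.066782
DDUUUU: M=117.7800, payoff=36.2517, prob=0.014518
UDUUUU: M=160.0600, payoff=77.8862, prob=0.066782
DUUUUU: M=157.6162, payoff=77.8862, prob=0.066782
UUUUUU: M=214.1964, payoff=0.0000, prob=0.307198
Price = Σ prob·payoff / R^6 = 28.528268 / 1.061520 = 26.8749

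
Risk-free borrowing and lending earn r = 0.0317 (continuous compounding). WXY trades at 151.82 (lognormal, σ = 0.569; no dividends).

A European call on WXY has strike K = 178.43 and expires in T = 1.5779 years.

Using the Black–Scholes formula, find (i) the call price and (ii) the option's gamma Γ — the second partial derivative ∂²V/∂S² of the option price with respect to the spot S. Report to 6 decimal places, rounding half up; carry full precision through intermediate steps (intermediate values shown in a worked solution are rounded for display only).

σ√T = 0.569·√1.5779 = 0.714746
d₁ = (ln(S/K) + (r+σ²/2)T) / (σ√T) = (ln(151.82/178.43) + (0.0317+0.569²/2)·1.5779) / 0.714746 = (-0.161501 + 0.305451) / 0.714746 = 0.201400
d₂ = d₁ − σ√T = 0.201400 − 0.714746 = -0.513346
e^{−rT} = 0.951211
N(d₁) = 0.579807,  N(d₂) = 0.303854
Call price V = S·N(d₁) − K·e^{−rT}·N(d₂) = 88.026311 − 51.571572 = 36.454739
φ(d₁) = (1/√(2π))·e^{−d₁²/2} = 0.390933
Γ = φ(d₁) / (S·σ·√T) = 0.003603

price = 36.454739
Γ = 0.003603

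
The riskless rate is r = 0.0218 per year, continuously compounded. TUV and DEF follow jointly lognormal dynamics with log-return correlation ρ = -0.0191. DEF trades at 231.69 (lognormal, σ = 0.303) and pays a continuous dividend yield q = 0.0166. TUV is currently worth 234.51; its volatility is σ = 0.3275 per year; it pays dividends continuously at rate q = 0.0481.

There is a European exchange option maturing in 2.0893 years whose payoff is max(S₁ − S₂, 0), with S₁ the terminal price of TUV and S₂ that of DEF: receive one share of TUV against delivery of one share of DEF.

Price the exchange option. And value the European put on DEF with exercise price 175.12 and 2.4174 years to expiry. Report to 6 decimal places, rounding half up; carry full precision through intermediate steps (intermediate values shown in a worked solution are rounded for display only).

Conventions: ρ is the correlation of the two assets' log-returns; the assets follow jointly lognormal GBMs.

σ_eff = √(σ₁² + σ₂² − 2ρσ₁σ₂) = √(0.3275² + 0.303² − 2·-0.0191·0.3275·0.303) = 0.450395
d₁ = (ln(S₁/S₂) + (q₂ − q₁ + σ_eff²/2)T) / (σ_eff√T) = (ln(234.51/231.69) + (0.0166 − 0.0481 + 0.101428)·2.0893) / 0.651020 = 0.243001
d₂ = d₁ − σ_eff√T = 0.243001 − 0.651020 = -0.408019
N(d₁) = 0.595998,  N(d₂) = 0.341630
V = S₁·e^{−q₁T}·N(d₁) − S₂·e^{−q₂T}·N(d₂) = 126.404159 − 76.454100 = 49.950059
[vanilla: DEF put K=175.12]
σ√T = 0.303·√2.4174 = 0.471104
d₁ = (ln(S/K) + (r−q+σ²/2)T) / (σ√T) = (ln(231.69/175.12) + (0.0218−0.0166+0.303²/2)·2.4174) / 0.471104 = (0.279929 + 0.123540) / 0.471104 = 0.856432
d₂ = d₁ − σ√T = 0.856432 − 0.471104 = 0.385328
e^{−rT} = 0.948665
e^{−qT} = 0.960666
N(−d₁) = 0.195879,  N(−d₂) = 0.349997
price = K·e^{−rT}·N(−d₂) − S·e^{−qT}·N(−d₁) = 58.145104 − 43.598157 = 14.546947

exchange price = 49.950059
price(DEF put K=175.12) = 14.546947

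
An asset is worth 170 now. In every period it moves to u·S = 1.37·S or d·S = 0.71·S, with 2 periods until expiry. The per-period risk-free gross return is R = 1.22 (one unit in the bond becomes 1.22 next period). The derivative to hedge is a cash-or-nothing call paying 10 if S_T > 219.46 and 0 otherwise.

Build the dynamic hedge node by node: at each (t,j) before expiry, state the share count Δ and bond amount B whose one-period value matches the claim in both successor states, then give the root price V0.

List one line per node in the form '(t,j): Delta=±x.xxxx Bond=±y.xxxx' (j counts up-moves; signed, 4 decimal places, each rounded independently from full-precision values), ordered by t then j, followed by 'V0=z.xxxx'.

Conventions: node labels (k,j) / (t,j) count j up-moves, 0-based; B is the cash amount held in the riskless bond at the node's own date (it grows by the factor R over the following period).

(0,0): Delta=0.0565 Bond=-5.5850
(1,0): Delta=0.0000 Bond=0.0000
(1,1): Delta=0.0651 Bond=-8.8177
V0=4.0117

Under the risk-neutral measure, an up-move has probability p* = (R−d)/(u−d) = 0.7727 and values discount at R = 1.22.
Payoffs at expiry: V(2,0)=0.0000, V(2,1)=0.0000, V(2,2)=10.0000
  t=1,j=0: stock 120.7000 → up 165.3590 (V=0.0000), down 85.6970 (V=0.0000). Price 0.0000; hedge Δ=0.0000, bond B=0.0000.
  t=1,j=1: stock 232.9000 → up 319.0730 (V=10.0000), down 165.3590 (V=0.0000). Price 6.3338; hedge Δ=0.0651, bond B=-8.8177.
  t=0,j=0: stock 170.0000 → up 232.9000 (V=6.3338), down 120.7000 (V=0.0000). Price 4.0117; hedge Δ=0.0565, bond B=-5.5850.
Sanity check at the root: Δ(0,0)·S0 + B(0,0) reproduces V0 = 4.0117.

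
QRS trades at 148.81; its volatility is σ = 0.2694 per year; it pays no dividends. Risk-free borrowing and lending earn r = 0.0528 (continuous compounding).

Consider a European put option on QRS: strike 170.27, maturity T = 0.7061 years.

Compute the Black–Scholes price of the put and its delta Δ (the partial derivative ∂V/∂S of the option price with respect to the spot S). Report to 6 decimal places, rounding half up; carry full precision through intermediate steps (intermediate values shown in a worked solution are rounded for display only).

σ√T = 0.2694·√0.7061 = 0.226376
d₁ = (ln(S/K) + (r+σ²/2)T) / (σ√T) = (ln(148.81/170.27) + (0.0528+0.2694²/2)·0.7061) / 0.226376 = (-0.134715 + 0.062905) / 0.226376 = -0.317215
d₂ = d₁ − σ√T = -0.317215 − 0.226376 = -0.543591
e^{−rT} = 0.963404
N(−d₁) = 0.624460,  N(−d₂) = 0.706639
Put price V = K·e^{−rT}·N(−d₂) − S·N(−d₁) = 115.916187 − 92.925860 = 22.990327
Δ = −N(−d₁) = -0.624460

price = 22.990327
Δ = -0.624460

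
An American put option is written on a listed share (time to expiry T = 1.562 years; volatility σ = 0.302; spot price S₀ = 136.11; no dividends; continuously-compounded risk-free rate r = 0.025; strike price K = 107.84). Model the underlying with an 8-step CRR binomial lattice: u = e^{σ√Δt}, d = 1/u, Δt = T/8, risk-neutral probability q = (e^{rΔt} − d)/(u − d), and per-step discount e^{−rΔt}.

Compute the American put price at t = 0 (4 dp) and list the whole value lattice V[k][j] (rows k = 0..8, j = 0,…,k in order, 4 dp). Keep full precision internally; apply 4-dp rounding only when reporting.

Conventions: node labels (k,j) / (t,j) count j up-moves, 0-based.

Δt=0.19525  u=1.14276  d=0.87508  q=0.48497  discount=0.99513
step 8 (expiry): payoffs max(K−S,0) = 61.0391 46.7228 28.0273 3.6128 0.0000 0.0000 0.0000 0.0000 0.0000
k=7: (k=7,j=0): S=53.4822, K−S=54.3578, hold=53.8327 ⇒ V=54.3578 exercise | (k=7,j=1): S=69.8422, K−S=37.9978, hold=37.4727 ⇒ V=37.9978 exercise | (k=7,j=2): S=91.2067, K−S=16.6333, hold=16.1082 ⇒ V=16.6333 exercise | (k=7,j=3): S=119.1065, K−S=0.0000, hold=1.8516 ⇒ V=1.8516 continue | (k=7,j=4): S=155.5409, K−S=0.0000, hold=0.0000 ⇒ V=0.0000 continue | (k=7,j=5): S=203.1203, K−S=0.0000, hold=0.0000 ⇒ V=0.0000 continue | (k=7,j=6): S=265.2542, K−S=0.0000, hold=0.0000 ⇒ V=0.0000 continue | (k=7,j=7): S=346.3946, K−S=0.0000, hold=0.0000 ⇒ V=0.0000 continue
k=6: (k=6,j=0): S=61.1172, K−S=46.7228, hold=46.1977 ⇒ V=46.7228 exercise | (k=6,j=1): S=79.8127, K−S=28.0273, hold=27.5021 ⇒ V=28.0273 exercise | (k=6,j=2): S=104.2272, K−S=3.6128, hold=9.4186 ⇒ V=9.4186 continue | (k=6,j=3): S=136.1100, K−S=0.0000, hold=0.9490 ⇒ V=0.9490 continue | (k=6,j=4): S=177.7456, K−S=0.0000, hold=0.0000 ⇒ V=0.0000 continue | (k=6,j=5): S=232.1175, K−S=0.0000, hold=0.0000 ⇒ V=0.0000 continue | (k=6,j=6): S=303.1215, K−S=0.0000, hold=0.0000 ⇒ V=0.0000 continue
k=5: (k=5,j=0): S=69.8422, K−S=37.9978, hold=37.4727 ⇒ V=37.9978 exercise | (k=5,j=1): S=91.2067, K−S=16.6333, hold=18.9101 ⇒ V=18.9101 continue | (k=5,j=2): S=119.1065, K−S=0.0000, hold=5.2853 ⇒ V=5.2853 continue | (k=5,j=3): S=155.5409, K−S=0.0000, hold=0.4864 ⇒ V=0.4864 continue | (k=5,j=4): S=203.1203, K−S=0.0000, hold=0.0000 ⇒ V=0.0000 continue | (k=5,j=5): S=265.2542, K−S=0.0000, hold=0.0000 ⇒ V=0.0000 continue
k=4: (k=4,j=0): S=79.8127, K−S=28.0273, hold=28.6009 ⇒ V=28.6009 continue | (k=4,j=1): S=104.2272, K−S=3.6128, hold=12.2426 ⇒ V=12.2426 continue | (k=4,j=2): S=136.1100, K−S=0.0000, hold=2.9436 ⇒ V=2.9436 continue | (k=4,j=3): S=177.7456, K−S=0.0000, hold=0.2493 ⇒ V=0.2493 continue | (k=4,j=4): S=232.1175, K−S=0.0000, hold=0.0000 ⇒ V=0.0000 continue
k=3: (k=3,j=0): S=91.2067, K−S=16.6333, hold=20.5670 ⇒ V=20.5670 continue | (k=3,j=1): S=119.1065, K−S=0.0000, hold=7.6952 ⇒ V=7.6952 continue | (k=3,j=2): S=155.5409, K−S=0.0000, hold=1.6290 ⇒ V=1.6290 continue | (k=3,j=3): S=203.1203, K−S=0.0000, hold=0.1278 ⇒ V=0.1278 continue
k=2: (k=2,j=0): S=104.2272, K−S=3.6128, hold=14.2549 ⇒ V=14.2549 continue | (k=2,j=1): S=136.1100, K−S=0.0000, hold=4.7301 ⇒ V=4.7301 continue | (k=2,j=2): S=177.7456, K−S=0.0000, hold=0.8965 ⇒ V=0.8965 continue
k=1: (k=1,j=0): S=119.1065, K−S=0.0000, hold=9.5887 ⇒ V=9.5887 continue | (k=1,j=1): S=155.5409, K−S=0.0000, hold=2.8570 ⇒ V=2.8570 continue
k=0: (k=0,j=0): S=136.1100, K−S=0.0000, hold=6.2933 ⇒ V=6.2933 continue

price = 6.2933
tree:
6.2933
9.5887 2.8570
14.2549 4.7301 0.8965
20.5670 7.6952 1.6290 0.1278
28.6009 12.2426 2.9436 0.2493 0.0000
37.9978 18.9101 5.2853 0.4864 0.0000 0.0000
46.7228 28.0273 9.4186 0.9490 0.0000 0.0000 0.0000
54.3578 37.9978 16.6333 1.8516 0.0000 0.0000 0.0000 0.0000
61.0391 46.7228 28.0273 3.6128 0.0000 0.0000 0.0000 0.0000 0.0000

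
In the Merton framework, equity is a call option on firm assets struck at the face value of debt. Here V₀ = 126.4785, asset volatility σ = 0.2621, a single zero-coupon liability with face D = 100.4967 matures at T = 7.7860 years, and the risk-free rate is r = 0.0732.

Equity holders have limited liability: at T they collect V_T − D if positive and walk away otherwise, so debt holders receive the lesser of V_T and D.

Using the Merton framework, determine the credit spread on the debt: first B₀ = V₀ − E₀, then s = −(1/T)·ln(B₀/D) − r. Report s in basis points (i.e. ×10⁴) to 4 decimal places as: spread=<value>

spread=96.7532

With assets at 126.4785 and a single debt payment of 100.4967 at 7.7860 years:
d₁ = [ln(V₀/D) + (r + σ²/2)T] / (σ√T)
   = [ln(126.4785/100.4967) + (0.0732 + 0.5·0.2621²)·7.7860] / (0.2621·√7.7860)
   = [0.229947 + 0.837370] / 0.731348 = 1.459384
d₂ = d₁ − σ√T = 1.459384 − 0.731348 = 0.728036
N(d₁) = 0.927770,  N(d₂) = 0.766704,  e^(−rT) = 0.565562
E₀ = V₀·N(d₁) − D·e^(−rT)·N(d₂)
   = 126.4785·0.927770 − 100.4967·0.565562·0.766704 = 73.765735
B₀ = V₀ − E₀ = 126.4785 − 73.765735 = 52.712765
spread = −(1/T)·ln(B₀/D) − r = −(1/7.7860)·ln(52.712765/100.4967) − 0.0732 = 0.00967532
in basis points: 0.00967532 × 10⁴ = 96.7532 bp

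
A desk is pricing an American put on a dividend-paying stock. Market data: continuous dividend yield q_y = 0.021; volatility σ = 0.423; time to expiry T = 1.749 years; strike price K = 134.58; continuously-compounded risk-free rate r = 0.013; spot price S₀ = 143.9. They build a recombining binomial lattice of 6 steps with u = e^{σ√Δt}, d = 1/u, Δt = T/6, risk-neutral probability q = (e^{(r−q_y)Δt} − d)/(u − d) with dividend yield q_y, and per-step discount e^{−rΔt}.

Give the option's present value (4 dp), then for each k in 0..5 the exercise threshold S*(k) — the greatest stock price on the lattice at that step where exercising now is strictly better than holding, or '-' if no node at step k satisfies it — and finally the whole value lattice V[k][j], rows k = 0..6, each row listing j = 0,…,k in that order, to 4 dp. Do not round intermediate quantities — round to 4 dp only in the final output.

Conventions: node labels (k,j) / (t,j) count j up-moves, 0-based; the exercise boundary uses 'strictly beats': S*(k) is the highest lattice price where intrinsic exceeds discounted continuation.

price = 26.3088
boundary = - - - - 57.7195 72.5282
tree:
26.3088
36.4421 13.5397
48.8357 20.8618 4.2657
62.8169 31.3267 7.6203 0.0000
76.8605 45.3489 13.6131 0.0000 0.0000
88.6456 62.0518 24.3188 0.0000 0.0000 0.0000
98.0244 76.8605 43.4436 0.0000 0.0000 0.0000 0.0000

Δt=0.29150  u=1.25656  d=0.79582  q=0.43810  discount=0.99622
step 6 (expiry): payoffs max(K−S,0) = 98.0244 76.8605 43.4436 0.0000 0.0000 0.0000 0.0000
step 5: (k=5,j=0): S=45.9344, K−S=88.6456, hold=88.4169 ⇒ V=88.6456 exercise | (k=5,j=1): S=72.5282, K−S=62.0518, hold=61.9854 ⇒ V=62.0518 exercise | (k=5,j=2): S=114.5187, K−S=20.0613, hold=24.3188 ⇒ V=24.3188 continue | (k=5,j=3): S=180.8195, K−S=0.0000, hold=0.0000 ⇒ V=0.0000 continue | (k=5,j=4): S=285.5054, K−S=0.0000, hold=0.0000 ⇒ V=0.0000 continue | (k=5,j=5): S=450.7995, K−S=0.0000, hold=0.0000 ⇒ V=0.0000 continue  boundary S*=72.5282
step 4: (k=4,j=0): S=57.7195, K−S=76.8605, hold=76.7037 ⇒ V=76.8605 exercise | (k=4,j=1): S=91.1364, K−S=43.4436, hold=45.3489 ⇒ V=45.3489 continue | (k=4,j=2): S=143.9000, K−S=0.0000, hold=13.6131 ⇒ V=13.6131 continue | (k=4,j=3): S=227.2113, K−S=0.0000, hold=0.0000 ⇒ V=0.0000 continue | (k=4,j=4): S=358.7558, K−S=0.0000, hold=0.0000 ⇒ V=0.0000 continue  boundary S*=57.7195
step 3: (k=3,j=0): S=72.5282, K−S=62.0518, hold=62.8169 ⇒ V=62.8169 continue | (k=3,j=1): S=114.5187, K−S=20.0613, hold=31.3267 ⇒ V=31.3267 continue | (k=3,j=2): S=180.8195, K−S=0.0000, hold=7.6203 ⇒ V=7.6203 continue | (k=3,j=3): S=285.5054, K−S=0.0000, hold=0.0000 ⇒ V=0.0000 continue  boundary S*=-
step 2: (k=2,j=0): S=91.1364, K−S=43.4436, hold=48.8357 ⇒ V=48.8357 continue | (k=2,j=1): S=143.9000, K−S=0.0000, hold=20.8618 ⇒ V=20.8618 continue | (k=2,j=2): S=227.2113, K−S=0.0000, hold=4.2657 ⇒ V=4.2657 continue  boundary S*=-
step 1: (k=1,j=0): S=114.5187, K−S=20.0613, hold=36.4421 ⇒ V=36.4421 continue | (k=1,j=1): S=180.8195, K−S=0.0000, hold=13.5397 ⇒ V=13.5397 continue  boundary S*=-
step 0: (k=0,j=0): S=143.9000, K−S=0.0000, hold=26.3088 ⇒ V=26.3088 continue  boundary S*=-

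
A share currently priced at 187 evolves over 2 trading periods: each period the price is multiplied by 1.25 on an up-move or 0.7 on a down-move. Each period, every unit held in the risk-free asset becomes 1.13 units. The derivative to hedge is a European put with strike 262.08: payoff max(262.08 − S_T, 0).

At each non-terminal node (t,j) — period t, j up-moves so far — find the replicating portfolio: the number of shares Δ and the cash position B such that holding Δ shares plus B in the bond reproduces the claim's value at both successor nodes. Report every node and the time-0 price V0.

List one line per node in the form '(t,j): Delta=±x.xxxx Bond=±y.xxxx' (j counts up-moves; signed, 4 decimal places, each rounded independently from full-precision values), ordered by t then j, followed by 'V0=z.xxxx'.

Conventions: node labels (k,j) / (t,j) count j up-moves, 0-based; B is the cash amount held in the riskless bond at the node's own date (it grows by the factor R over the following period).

(0,0): Delta=-0.7975 Bond=181.7854
(1,0): Delta=-1.0000 Bond=231.9292
(1,1): Delta=-0.7658 Bond=198.0189
V0=32.6593

Under the risk-neutral measure, an up-move has probability p* = (R−d)/(u−d) = 0.7818 and values discount at R = 1.13.
At maturity the claim pays: V(2,0)=170.4500, V(2,1)=98.4550, V(2,2)=0.0000
  t=1,j=0: stock 130.9000 → up 163.6250 (V=98.4550), down 91.6300 (V=170.4500). Price 101.0292; hedge Δ=-1.0000, bond B=231.9292.
  t=1,j=1: stock 233.7500 → up 292.1875 (V=0.0000), down 163.6250 (V=98.4550). Price 19.0098; hedge Δ=-0.7658, bond B=198.0189.
  t=0,j=0: stock 187.0000 → up 233.7500 (V=19.0098), down 130.9000 (V=101.0292). Price 32.6593; hedge Δ=-0.7975, bond B=181.7854.
Sanity check at the root: Δ(0,0)·S0 + B(0,0) reproduces V0 = 32.6593.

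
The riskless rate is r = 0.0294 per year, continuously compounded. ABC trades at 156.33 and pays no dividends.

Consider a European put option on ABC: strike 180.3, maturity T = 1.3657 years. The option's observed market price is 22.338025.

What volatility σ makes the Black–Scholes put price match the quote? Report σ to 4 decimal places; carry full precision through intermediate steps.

At σ = 0.1575 the Black–Scholes value reproduces the quote:
σ√T = 0.1575·√1.3657 = 0.184059
d₁ = (ln(S/K) + (r+σ²/2)T) / (σ√T) = (ln(156.33/180.3) + (0.0294+0.1575²/2)·1.3657) / 0.184059 = (-0.142653 + 0.057091) / 0.184059 = -0.464863
d₂ = d₁ − σ√T = -0.464863 − 0.184059 = -0.648922
e^{−rT} = 0.960644
N(−d₁) = 0.678985,  N(−d₂) = 0.741806
V = K·e^{−rT}·N(−d₂) − S·N(−d₁) = 128.483784 − 106.145758 = 22.338025 (matching the quote); vega is positive throughout, so no other σ reproduces this price

sigma = 0.1575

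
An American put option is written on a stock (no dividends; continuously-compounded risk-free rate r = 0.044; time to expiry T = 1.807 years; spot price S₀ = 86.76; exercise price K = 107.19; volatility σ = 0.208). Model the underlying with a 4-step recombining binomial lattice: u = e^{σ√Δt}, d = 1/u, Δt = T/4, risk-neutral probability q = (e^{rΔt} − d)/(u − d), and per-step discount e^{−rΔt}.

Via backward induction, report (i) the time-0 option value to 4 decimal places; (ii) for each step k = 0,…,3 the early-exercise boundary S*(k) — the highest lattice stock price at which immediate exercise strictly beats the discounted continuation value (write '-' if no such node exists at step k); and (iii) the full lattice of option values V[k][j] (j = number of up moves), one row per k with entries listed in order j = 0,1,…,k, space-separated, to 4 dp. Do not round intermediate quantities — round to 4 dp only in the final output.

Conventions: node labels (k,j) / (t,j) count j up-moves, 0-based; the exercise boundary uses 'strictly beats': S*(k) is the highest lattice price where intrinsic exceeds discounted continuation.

Δt=0.45175, u=1.15005, d=0.86953, q=0.53667, disc=e^(-rΔt)=0.98032
k=4 terminal: V=max(K-S,0) → 57.5926 41.5922 20.4300 0.0000 0.0000
k=3: j=0 S=57.0393 intr=50.1507 cont=48.0411 V=50.1507[EX]; j=1 S=75.4405 intr=31.7495 cont=29.6399 V=31.7495[EX]; j=2 S=99.7780 intr=7.4120 cont=9.2795 V=9.2795[hold]; j=3 S=131.9668 intr=0.0000 cont=0.0000 V=0.0000[hold]  S*(3)=75.4405
k=2: j=0 S=65.5978 intr=41.5922 cont=39.4826 V=41.5922[EX]; j=1 S=86.7600 intr=20.4300 cont=19.3029 V=20.4300[EX]; j=2 S=114.7492 intr=0.0000 cont=4.2148 V=4.2148[hold]  S*(2)=86.7600
k=1: j=0 S=75.4405 intr=31.7495 cont=29.6399 V=31.7495[EX]; j=1 S=99.7780 intr=7.4120 cont=11.4969 V=11.4969[hold]  S*(1)=75.4405
k=0: j=0 S=86.7600 intr=20.4300 cont=20.4695 V=20.4695[hold]  S*(0)=-

price = 20.4695
boundary = - 75.4405 86.7600 75.4405
tree:
20.4695
31.7495 11.4969
41.5922 20.4300 4.2148
50.1507 31.7495 9.2795 0.0000
57.5926 41.5922 20.4300 0.0000 0.0000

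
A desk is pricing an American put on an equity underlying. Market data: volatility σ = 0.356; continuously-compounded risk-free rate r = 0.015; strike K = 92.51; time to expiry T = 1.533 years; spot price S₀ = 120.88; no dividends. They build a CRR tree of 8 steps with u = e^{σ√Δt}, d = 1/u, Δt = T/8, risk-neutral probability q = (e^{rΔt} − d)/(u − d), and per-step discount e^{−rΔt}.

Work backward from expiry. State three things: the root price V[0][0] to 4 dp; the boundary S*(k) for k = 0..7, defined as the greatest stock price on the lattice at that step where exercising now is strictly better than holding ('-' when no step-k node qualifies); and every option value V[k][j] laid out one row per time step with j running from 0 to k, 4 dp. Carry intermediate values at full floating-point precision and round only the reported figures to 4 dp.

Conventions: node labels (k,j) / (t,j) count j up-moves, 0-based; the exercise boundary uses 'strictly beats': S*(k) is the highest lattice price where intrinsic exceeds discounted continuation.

price = 7.0599
boundary = - - - - - 55.4568 64.8089 75.7381
tree:
7.0599
10.4393 3.2971
15.0698 5.2883 1.0748
21.1312 8.3355 1.8890 0.1644
28.5975 12.8518 3.3001 0.3112 0.0000
37.0532 19.2495 5.7251 0.5893 0.0000 0.0000
45.0558 27.7011 9.8489 1.1157 0.0000 0.0000 0.0000
51.9036 37.0532 16.7719 2.1124 0.0000 0.0000 0.0000 0.0000
57.7632 45.0558 27.7011 3.9996 0.0000 0.0000 0.0000 0.0000 0.0000

Δt=0.19162  u=1.16864  d=0.85570  q=0.47032  discount=0.99713
step 8 (expiry): payoffs max(K−S,0) = 57.7632 45.0558 27.7011 3.9996 0.0000 0.0000 0.0000 0.0000 0.0000
step 7: (k=7,j=0): S=40.6064, K−S=51.9036, hold=51.6381 ⇒ V=51.9036 exercise | (k=7,j=1): S=55.4568, K−S=37.0532, hold=36.7877 ⇒ V=37.0532 exercise | (k=7,j=2): S=75.7381, K−S=16.7719, hold=16.5064 ⇒ V=16.7719 exercise | (k=7,j=3): S=103.4366, K−S=0.0000, hold=2.1124 ⇒ V=2.1124 continue | (k=7,j=4): S=141.2650, K−S=0.0000, hold=0.0000 ⇒ V=0.0000 continue | (k=7,j=5): S=192.9276, K−S=0.0000, hold=0.0000 ⇒ V=0.0000 continue | (k=7,j=6): S=263.4841, K−S=0.0000, hold=0.0000 ⇒ V=0.0000 continue | (k=7,j=7): S=359.8442, K−S=0.0000, hold=0.0000 ⇒ V=0.0000 continue  boundary S*=75.7381
step 6: (k=6,j=0): S=47.4542, K−S=45.0558, hold=44.7903 ⇒ V=45.0558 exercise | (k=6,j=1): S=64.8089, K−S=27.7011, hold=27.4356 ⇒ V=27.7011 exercise | (k=6,j=2): S=88.5104, K−S=3.9996, hold=9.8489 ⇒ V=9.8489 continue | (k=6,j=3): S=120.8800, K−S=0.0000, hold=1.1157 ⇒ V=1.1157 continue | (k=6,j=4): S=165.0876, K−S=0.0000, hold=0.0000 ⇒ V=0.0000 continue | (k=6,j=5): S=225.4626, K−S=0.0000, hold=0.0000 ⇒ V=0.0000 continue | (k=6,j=6): S=307.9176, K−S=0.0000, hold=0.0000 ⇒ V=0.0000 continue  boundary S*=64.8089
step 5: (k=5,j=0): S=55.4568, K−S=37.0532, hold=36.7877 ⇒ V=37.0532 exercise | (k=5,j=1): S=75.7381, K−S=16.7719, hold=19.2495 ⇒ V=19.2495 continue | (k=5,j=2): S=103.4366, K−S=0.0000, hold=5.7251 ⇒ V=5.7251 continue | (k=5,j=3): S=141.2650, K−S=0.0000, hold=0.5893 ⇒ V=0.5893 continue | (k=5,j=4): S=192.9276, K−S=0.0000, hold=0.0000 ⇒ V=0.0000 continue | (k=5,j=5): S=263.4841, K−S=0.0000, hold=0.0000 ⇒ V=0.0000 continue  boundary S*=55.4568
step 4: (k=4,j=0): S=64.8089, K−S=27.7011, hold=28.5975 ⇒ V=28.5975 continue | (k=4,j=1): S=88.5104, K−S=3.9996, hold=12.8518 ⇒ V=12.8518 continue | (k=4,j=2): S=120.8800, K−S=0.0000, hold=3.3001 ⇒ V=3.3001 continue | (k=4,j=3): S=165.0876, K−S=0.0000, hold=0.3112 ⇒ V=0.3112 continue | (k=4,j=4): S=225.4626, K−S=0.0000, hold=0.0000 ⇒ V=0.0000 continue  boundary S*=-
step 3: (k=3,j=0): S=75.7381, K−S=16.7719, hold=21.1312 ⇒ V=21.1312 continue | (k=3,j=1): S=103.4366, K−S=0.0000, hold=8.3355 ⇒ V=8.3355 continue | (k=3,j=2): S=141.2650, K−S=0.0000, hold=1.8890 ⇒ V=1.8890 continue | (k=3,j=3): S=192.9276, K−S=0.0000, hold=0.1644 ⇒ V=0.1644 continue  boundary S*=-
step 2: (k=2,j=0): S=88.5104, K−S=3.9996, hold=15.0698 ⇒ V=15.0698 continue | (k=2,j=1): S=120.8800, K−S=0.0000, hold=5.2883 ⇒ V=5.2883 continue | (k=2,j=2): S=165.0876, K−S=0.0000, hold=1.0748 ⇒ V=1.0748 continue  boundary S*=-
step 1: (k=1,j=0): S=103.4366, K−S=0.0000, hold=10.4393 ⇒ V=10.4393 continue | (k=1,j=1): S=141.2650, K−S=0.0000, hold=3.2971 ⇒ V=3.2971 continue  boundary S*=-
step 0: (k=0,j=0): S=120.8800, K−S=0.0000, hold=7.0599 ⇒ V=7.0599 continue  boundary S*=-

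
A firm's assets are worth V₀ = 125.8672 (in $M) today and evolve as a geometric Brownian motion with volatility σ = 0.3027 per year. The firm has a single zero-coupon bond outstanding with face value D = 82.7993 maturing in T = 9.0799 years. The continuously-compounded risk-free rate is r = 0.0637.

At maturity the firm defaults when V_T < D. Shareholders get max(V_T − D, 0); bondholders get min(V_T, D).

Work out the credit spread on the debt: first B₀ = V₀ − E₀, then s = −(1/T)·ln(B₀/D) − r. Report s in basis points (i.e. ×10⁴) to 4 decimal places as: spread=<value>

With assets at 125.8672 and a single debt payment of 82.7993 at 9.0799 years:
d₁ = [ln(V₀/D) + (r + σ²/2)T] / (σ√T)
   = [ln(125.8672/82.7993) + (0.0637 + 0.5·0.3027²)·9.0799] / (0.3027·√9.0799)
   = [0.418808 + 0.994373] / 0.912122 = 1.549333
d₂ = d₁ − σ√T = 1.549333 − 0.912122 = 0.637211
N(d₁) = 0.939349,  N(d₂) = 0.738006,  e^(−rT) = 0.560801
E₀ = V₀·N(d₁) − D·e^(−rT)·N(d₂)
   = 125.8672·0.939349 − 82.7993·0.560801·0.738006 = 83.964732
B₀ = V₀ − E₀ = 125.8672 − 83.964732 = 41.902468
spread = −(1/T)·ln(B₀/D) − r = −(1/9.0799)·ln(41.902468/82.7993) − 0.0637 = 0.01130907
in basis points: 0.01130907 × 10⁴ = 113.0907 bp

spread=113.0907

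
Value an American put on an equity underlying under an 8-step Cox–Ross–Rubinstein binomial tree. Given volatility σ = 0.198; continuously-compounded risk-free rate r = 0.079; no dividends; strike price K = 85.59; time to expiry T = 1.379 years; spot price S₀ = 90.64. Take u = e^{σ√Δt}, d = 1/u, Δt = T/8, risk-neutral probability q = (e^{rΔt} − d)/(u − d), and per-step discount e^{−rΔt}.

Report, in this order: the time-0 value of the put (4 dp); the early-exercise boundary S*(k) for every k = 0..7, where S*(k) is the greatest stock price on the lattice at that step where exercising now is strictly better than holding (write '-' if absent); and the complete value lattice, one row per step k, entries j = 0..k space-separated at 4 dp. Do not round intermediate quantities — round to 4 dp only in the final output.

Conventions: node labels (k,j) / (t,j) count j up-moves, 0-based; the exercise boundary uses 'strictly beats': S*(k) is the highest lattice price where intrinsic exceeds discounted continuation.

price = 3.2915
boundary = - - - 70.8297 65.2400 70.8297 76.8983 70.8297
tree:
3.2915
5.5991 1.5788
9.2457 2.9023 0.5890
14.7603 5.1863 1.1985 0.1298
20.3500 8.9461 2.3914 0.3008 0.0000
25.4986 14.7603 4.6466 0.6975 0.0000 0.0000
30.2409 20.3500 8.6917 1.6170 0.0000 0.0000 0.0000
34.6089 25.4986 14.7603 3.7490 0.0000 0.0000 0.0000 0.0000
38.6322 30.2409 20.3500 8.6917 0.0000 0.0000 0.0000 0.0000 0.0000

Δt=0.17238, u=1.08568, d=0.92108, q=0.56276, disc=e^(-rΔt)=0.98647
k=8 terminal: V=max(K-S,0) → 38.6322 30.2409 20.3500 8.6917 0.0000 0.0000 0.0000 0.0000 0.0000
k=7: j=0 S=50.9811 intr=34.6089 cont=33.4513 V=34.6089[EX]; j=1 S=60.0914 intr=25.4986 cont=24.3410 V=25.4986[EX]; j=2 S=70.8297 intr=14.7603 cont=13.6027 V=14.7603[EX]; j=3 S=83.4869 intr=2.1031 cont=3.7490 V=3.7490[hold]; j=4 S=98.4060 intr=0.0000 cont=0.0000 V=0.0000[hold]; j=5 S=115.9910 intr=0.0000 cont=0.0000 V=0.0000[hold]; j=6 S=136.7186 intr=0.0000 cont=0.0000 V=0.0000[hold]; j=7 S=161.1501 intr=0.0000 cont=0.0000 V=0.0000[hold]  S*(7)=70.8297
k=6: j=0 S=55.3491 intr=30.2409 cont=29.0832 V=30.2409[EX]; j=1 S=65.2400 intr=20.3500 cont=19.1924 V=20.3500[EX]; j=2 S=76.8983 intr=8.6917 cont=8.4477 V=8.6917[EX]; j=3 S=90.6400 intr=0.0000 cont=1.6170 V=1.6170[hold]; j=4 S=106.8373 intr=0.0000 cont=0.0000 V=0.0000[hold]; j=5 S=125.9291 intr=0.0000 cont=0.0000 V=0.0000[hold]; j=6 S=148.4325 intr=0.0000 cont=0.0000 V=0.0000[hold]  S*(6)=76.8983
k=5: j=0 S=60.0914 intr=25.4986 cont=24.3410 V=25.4986[EX]; j=1 S=70.8297 intr=14.7603 cont=13.6027 V=14.7603[EX]; j=2 S=83.4869 intr=2.1031 cont=4.6466 V=4.6466[hold]; j=3 S=98.4060 intr=0.0000 cont=0.6975 V=0.6975[hold]; j=4 S=115.9910 intr=0.0000 cont=0.0000 V=0.0000[hold]; j=5 S=136.7186 intr=0.0000 cont=0.0000 V=0.0000[hold]  S*(5)=70.8297
k=4: j=0 S=65.2400 intr=20.3500 cont=19.1924 V=20.3500[EX]; j=1 S=76.8983 intr=8.6917 cont=8.9461 V=8.9461[hold]; j=2 S=90.6400 intr=0.0000 cont=2.3914 V=2.3914[hold]; j=3 S=106.8373 intr=0.0000 cont=0.3008 V=0.3008[hold]; j=4 S=125.9291 intr=0.0000 cont=0.0000 V=0.0000[hold]  S*(4)=65.2400
k=3: j=0 S=70.8297 intr=14.7603 cont=13.7439 V=14.7603[EX]; j=1 S=83.4869 intr=2.1031 cont=5.1863 V=5.1863[hold]; j=2 S=98.4060 intr=0.0000 cont=1.1985 V=1.1985[hold]; j=3 S=115.9910 intr=0.0000 cont=0.1298 V=0.1298[hold]  S*(3)=70.8297
k=2: j=0 S=76.8983 intr=8.6917 cont=9.2457 V=9.2457[hold]; j=1 S=90.6400 intr=0.0000 cont=2.9023 V=2.9023[hold]; j=2 S=106.8373 intr=0.0000 cont=0.5890 V=0.5890[hold]  S*(2)=-
k=1: j=0 S=83.4869 intr=2.1031 cont=5.5991 V=5.5991[hold]; j=1 S=98.4060 intr=0.0000 cont=1.5788 V=1.5788[hold]  S*(1)=-
k=0: j=0 S=90.6400 intr=0.0000 cont=3.2915 V=3.2915[hold]  S*(0)=-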